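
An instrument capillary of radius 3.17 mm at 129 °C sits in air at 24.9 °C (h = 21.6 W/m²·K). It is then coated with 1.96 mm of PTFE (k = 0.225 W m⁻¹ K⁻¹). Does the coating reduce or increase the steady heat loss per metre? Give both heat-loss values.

increases: 44.8 → 58.6 W/m

Critical radius for a cylinder: r_cr = k/h = 0.0104 m = 1.04 cm.
Outer radius after coating: r₂ = 0.00317 + 0.00196 = 0.00513 m.
Since r₁ < r_cr and r₂ ≤ r_cr, the coating moves toward the maximum at r_cr — heat loss rises.
Bare: R = 1/(2πr₁h) = 2.324 m·K/W; Q = 104.1/2.324 = 44.8 W/m.
Coated: R = R_cond + R_conv = 1.777 m·K/W; Q = 104.1/1.777 = 58.6 W/m.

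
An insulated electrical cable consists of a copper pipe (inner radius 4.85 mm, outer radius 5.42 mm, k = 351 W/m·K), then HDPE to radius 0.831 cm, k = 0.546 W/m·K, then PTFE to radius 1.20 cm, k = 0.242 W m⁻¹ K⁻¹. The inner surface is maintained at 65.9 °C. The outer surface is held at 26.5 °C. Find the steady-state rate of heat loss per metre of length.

Q' = 108 W/m

Treat each layer as a resistance in series:
  R'_copper = ln(0.00542/0.00485)/(2πk) = 0.1111/(2π·351) = 5.038×10^-5 m·K/W
  R'_HDPE = ln(0.00831/0.00542)/(2πk) = 0.4274/(2π·0.546) = 0.1246 m·K/W
  R'_PTFE = ln(0.0120/0.00831)/(2πk) = 0.3674/(2π·0.242) = 0.2417 m·K/W
ΣR = 5.038×10^-5 + 0.1246 + 0.2417 = 0.3664 m·K/W
Q' = ΔT/ΣR = (65.9 °C − 26.5 °C)/0.3664 = 108 W/m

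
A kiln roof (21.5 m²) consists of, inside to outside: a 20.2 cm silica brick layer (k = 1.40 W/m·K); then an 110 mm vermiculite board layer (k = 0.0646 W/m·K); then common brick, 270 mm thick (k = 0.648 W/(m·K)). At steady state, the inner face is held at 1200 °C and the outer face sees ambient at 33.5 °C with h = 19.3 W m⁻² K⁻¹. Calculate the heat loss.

Q = 10.8 kW

Treat each layer as a resistance in series:
  R_silica brick = L/(kA) = 0.202/(1.40·21.5) = 0.006711 K/W
  R_vermiculite board = L/(kA) = 0.110/(0.0646·21.5) = 0.07920 K/W
  R_common brick = L/(kA) = 0.270/(0.648·21.5) = 0.01938 K/W
  R_conv,out = 1/(hA) = 1/(19.3·21.5) = 0.002410 K/W
ΣR = 0.006711 + 0.07920 + 0.01938 + 0.002410 = 0.1077 K/W
Q = ΔT/ΣR = (1200 °C − 33.5 °C)/0.1077 = 10800 W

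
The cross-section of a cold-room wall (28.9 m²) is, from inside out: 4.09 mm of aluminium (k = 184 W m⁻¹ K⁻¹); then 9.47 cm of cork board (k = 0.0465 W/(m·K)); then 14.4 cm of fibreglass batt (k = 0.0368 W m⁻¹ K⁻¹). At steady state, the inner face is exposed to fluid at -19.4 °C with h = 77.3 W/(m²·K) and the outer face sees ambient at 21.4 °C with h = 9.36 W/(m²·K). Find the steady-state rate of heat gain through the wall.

Q = 194 W

Series thermal resistances, inner to outer:
  R_conv,in = 1/(hA) = 1/(77.3·28.9) = 4.476×10^-4 K/W
  R_aluminium = L/(kA) = 0.00409/(184·28.9) = 7.691×10^-7 K/W
  R_cork board = L/(kA) = 0.0947/(0.0465·28.9) = 0.07047 K/W
  R_fibreglass batt = L/(kA) = 0.144/(0.0368·28.9) = 0.1354 K/W
  R_conv,out = 1/(hA) = 1/(9.36·28.9) = 0.003697 K/W
ΣR = 4.476×10^-4 + 7.691×10^-7 + 0.07047 + 0.1354 + 0.003697 = 0.2100 K/W
Q = ΔT/ΣR = (-19.4 °C − 21.4 °C)/0.2100 = -194 W
(Negative Q ⇒ heat flows inward; heat gain = 194 W.)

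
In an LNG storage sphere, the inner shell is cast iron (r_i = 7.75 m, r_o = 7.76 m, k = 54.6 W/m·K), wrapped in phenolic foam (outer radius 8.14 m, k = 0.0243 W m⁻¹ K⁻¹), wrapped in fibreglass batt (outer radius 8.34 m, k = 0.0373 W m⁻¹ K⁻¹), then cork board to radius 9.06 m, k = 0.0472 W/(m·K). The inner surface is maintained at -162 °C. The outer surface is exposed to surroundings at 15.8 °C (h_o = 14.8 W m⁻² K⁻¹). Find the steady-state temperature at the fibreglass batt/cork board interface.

T = -52.3 °C

Series thermal resistances, inner to outer:
  R_cast iron = (1/7.75 − 1/7.76)/(4πk) = 1.663×10^-4/(4π·54.6) = 2.423×10^-7 K/W
  R_phenolic foam = (1/7.76 − 1/8.14)/(4πk) = 0.006016/(4π·0.0243) = 0.01970 K/W
  R_fibreglass batt = (1/8.14 − 1/8.34)/(4πk) = 0.002946/(4π·0.0373) = 0.006285 K/W
  R_cork board = (1/8.34 − 1/9.06)/(4πk) = 0.009529/(4π·0.0472) = 0.01607 K/W
  R_conv,out = 1/(4πr²h) = 1/(4π·9.06²·14.8) = 6.550×10^-5 K/W
ΣR = 2.423×10^-7 + 0.01970 + 0.006285 + 0.01607 + 6.550×10^-5 = 0.04212 K/W
Q = ΔT/ΣR = (-162 °C − 15.8 °C)/0.04212 = -4221 W
From the inner boundary to the fibreglass batt/cork board interface, ΣR_partial = 0.02599 K/W.
T_interface = T_in − Q·ΣR_partial = -162 °C − (-4221)(0.02599) = -52.3 °C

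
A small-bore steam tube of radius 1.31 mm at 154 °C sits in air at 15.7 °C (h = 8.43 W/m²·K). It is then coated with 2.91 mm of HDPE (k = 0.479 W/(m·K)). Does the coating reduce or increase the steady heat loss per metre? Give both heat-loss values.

increases: 9.60 → 28.4 W/m

Critical radius for a cylinder: r_cr = k/h = 0.0568 m = 5.68 cm.
Outer radius after coating: r₂ = 0.00131 + 0.00291 = 0.00422 m.
Since r₁ < r_cr and r₂ ≤ r_cr, the coating moves toward the maximum at r_cr — heat loss rises.
Bare: R = 1/(2πr₁h) = 14.41 m·K/W; Q = 138.3/14.41 = 9.60 W/m.
Coated: R = R_cond + R_conv = 4.863 m·K/W; Q = 138.3/4.863 = 28.4 W/m.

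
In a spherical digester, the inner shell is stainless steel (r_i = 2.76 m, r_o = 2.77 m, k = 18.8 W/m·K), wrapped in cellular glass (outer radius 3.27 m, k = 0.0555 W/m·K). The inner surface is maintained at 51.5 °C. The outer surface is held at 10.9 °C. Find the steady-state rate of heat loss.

Series thermal resistances, inner to outer:
  R_stainless steel = (1/2.76 − 1/2.77)/(4πk) = 0.001308/(4π·18.8) = 5.537×10^-6 K/W
  R_cellular glass = (1/2.77 − 1/3.27)/(4πk) = 0.05520/(4π·0.0555) = 0.07915 K/W
ΣR = 5.537×10^-6 + 0.07915 = 0.07916 K/W
Q = ΔT/ΣR = (51.5 °C − 10.9 °C)/0.07916 = 513 W

Q = 513 W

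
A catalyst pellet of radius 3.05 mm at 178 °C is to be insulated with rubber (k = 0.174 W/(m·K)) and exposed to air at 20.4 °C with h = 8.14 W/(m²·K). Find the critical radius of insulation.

For a sphere, r_cr = 2k_ins/h = 2·0.174/8.14 = 0.0428 m = 4.28 cm

r_cr = 4.28 cm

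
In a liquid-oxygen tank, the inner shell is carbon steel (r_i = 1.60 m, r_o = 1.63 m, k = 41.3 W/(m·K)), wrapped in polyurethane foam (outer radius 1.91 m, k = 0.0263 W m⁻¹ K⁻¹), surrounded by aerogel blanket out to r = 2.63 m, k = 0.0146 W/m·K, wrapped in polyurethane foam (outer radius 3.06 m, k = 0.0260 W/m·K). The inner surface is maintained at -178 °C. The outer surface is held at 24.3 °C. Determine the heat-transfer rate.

Q = 166 W

Series thermal resistances, inner to outer:
  R_carbon steel = (1/1.60 − 1/1.63)/(4πk) = 0.01150/(4π·41.3) = 2.216×10^-5 K/W
  R_polyurethane foam = (1/1.63 − 1/1.91)/(4πk) = 0.08994/(4π·0.0263) = 0.2721 K/W
  R_aerogel blanket = (1/1.91 − 1/2.63)/(4πk) = 0.1433/(4π·0.0146) = 0.7812 K/W
  R_polyurethane foam = (1/2.63 − 1/3.06)/(4πk) = 0.05343/(4π·0.0260) = 0.1635 K/W
ΣR = 2.216×10^-5 + 0.2721 + 0.7812 + 0.1635 = 1.217 K/W
Q = ΔT/ΣR = (-178 °C − 24.3 °C)/1.217 = -166 W
(Negative Q ⇒ heat flows inward; heat gain = 166 W.)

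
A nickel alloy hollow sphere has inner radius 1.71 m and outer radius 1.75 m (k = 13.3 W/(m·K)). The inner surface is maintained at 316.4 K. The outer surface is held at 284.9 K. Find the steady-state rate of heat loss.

Q = 4πk·ΔT/(1/r₁ − 1/r₂) = 4π × 13.3 × 31.5 / (1/1.71 − 1/1.75) = 3.94×10^5 W

Q = 394 kW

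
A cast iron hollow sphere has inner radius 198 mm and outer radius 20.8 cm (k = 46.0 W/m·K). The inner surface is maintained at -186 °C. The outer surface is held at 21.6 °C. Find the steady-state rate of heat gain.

Q = 494 kW

Q = 4πk·ΔT/(1/r₁ − 1/r₂) = 4π × 46.0 × 207.6 / (1/0.198 − 1/0.208) = 4.94×10^5 W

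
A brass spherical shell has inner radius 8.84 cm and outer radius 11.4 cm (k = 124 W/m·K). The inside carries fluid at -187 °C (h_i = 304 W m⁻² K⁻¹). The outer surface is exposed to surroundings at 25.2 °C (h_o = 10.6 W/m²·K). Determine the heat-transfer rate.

Series thermal resistances, inner to outer:
  R_conv,in = 1/(4πr²h) = 1/(4π·0.0884²·304) = 0.03350 K/W
  R_brass = (1/0.0884 − 1/0.114)/(4πk) = 2.540/(4π·124) = 0.001630 K/W
  R_conv,out = 1/(4πr²h) = 1/(4π·0.114²·10.6) = 0.5777 K/W
ΣR = 0.03350 + 0.001630 + 0.5777 = 0.6128 K/W
Q = ΔT/ΣR = (-187 °C − 25.2 °C)/0.6128 = -346 W
(Negative Q ⇒ heat flows inward; heat gain = 346 W.)

Q = 346 W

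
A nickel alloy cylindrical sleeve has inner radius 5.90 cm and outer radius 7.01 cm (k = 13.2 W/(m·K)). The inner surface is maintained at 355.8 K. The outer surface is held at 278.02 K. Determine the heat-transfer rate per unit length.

Q' = 37400 W/m

Q' = 2πk·ΔT/ln(r₂/r₁) = 2π × 13.2 × 77.78 / ln(0.0701/0.0590) = 37400 W/m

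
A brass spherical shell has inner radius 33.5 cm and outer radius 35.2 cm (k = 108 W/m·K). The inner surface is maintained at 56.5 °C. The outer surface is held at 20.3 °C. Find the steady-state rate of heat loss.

Q = 4πk·ΔT/(1/r₁ − 1/r₂) = 4π × 108 × 36.2 / (1/0.335 − 1/0.352) = 3.41×10^5 W

Q = 341 kW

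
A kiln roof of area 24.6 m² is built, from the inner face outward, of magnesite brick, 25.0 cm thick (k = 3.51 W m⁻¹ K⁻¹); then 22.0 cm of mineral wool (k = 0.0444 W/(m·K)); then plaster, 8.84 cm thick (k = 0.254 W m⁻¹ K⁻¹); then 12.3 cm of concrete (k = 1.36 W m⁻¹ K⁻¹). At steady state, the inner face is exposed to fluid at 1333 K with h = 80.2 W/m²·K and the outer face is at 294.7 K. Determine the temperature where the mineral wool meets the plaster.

Treat each layer as a resistance in series:
  R_conv,in = 1/(hA) = 1/(80.2·24.6) = 5.069×10^-4 K/W
  R_magnesite brick = L/(kA) = 0.250/(3.51·24.6) = 0.002895 K/W
  R_mineral wool = L/(kA) = 0.220/(0.0444·24.6) = 0.2014 K/W
  R_plaster = L/(kA) = 0.0884/(0.254·24.6) = 0.01415 K/W
  R_concrete = L/(kA) = 0.123/(1.36·24.6) = 0.003676 K/W
ΣR = 5.069×10^-4 + 0.002895 + 0.2014 + 0.01415 + 0.003676 = 0.2226 K/W
Q = ΔT/ΣR = (1333 K − 294.7 K)/0.2226 = 4664 W
From the inner boundary to the mineral wool/plaster interface, ΣR_partial = 0.2048 K/W.
T_interface = T_in − Q·ΣR_partial = 1333 K − (4664)(0.2048) = 378 K

T = 378 K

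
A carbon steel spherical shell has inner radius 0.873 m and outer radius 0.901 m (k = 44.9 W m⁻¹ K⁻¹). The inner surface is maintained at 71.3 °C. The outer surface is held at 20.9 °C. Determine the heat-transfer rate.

Q = 4πk·ΔT/(1/r₁ − 1/r₂) = 4π × 44.9 × 50.4 / (1/0.873 − 1/0.901) = 7.99×10^5 W

Q = 7.99×10^5 W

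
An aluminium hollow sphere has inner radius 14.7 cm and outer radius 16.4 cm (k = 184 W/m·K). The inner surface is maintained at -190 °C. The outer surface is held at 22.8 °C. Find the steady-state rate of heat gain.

Q = 4πk·ΔT/(1/r₁ − 1/r₂) = 4π × 184 × 212.8 / (1/0.147 − 1/0.164) = 6.98×10^5 W

Q = 6.98×10^5 W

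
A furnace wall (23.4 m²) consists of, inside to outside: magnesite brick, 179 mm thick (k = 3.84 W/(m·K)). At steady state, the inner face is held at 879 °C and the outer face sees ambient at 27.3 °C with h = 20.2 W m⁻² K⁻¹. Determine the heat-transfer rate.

Q = 2.07×10^5 W

Series thermal resistances, inner to outer:
  R_magnesite brick = L/(kA) = 0.179/(3.84·23.4) = 0.001992 K/W
  R_conv,out = 1/(hA) = 1/(20.2·23.4) = 0.002116 K/W
ΣR = 0.001992 + 0.002116 = 0.004108 K/W
Q = ΔT/ΣR = (879 °C − 27.3 °C)/0.004108 = 2.07×10^5 W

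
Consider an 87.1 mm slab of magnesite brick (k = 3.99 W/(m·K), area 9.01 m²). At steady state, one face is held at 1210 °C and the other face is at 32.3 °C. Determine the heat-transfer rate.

Q = kA·ΔT/L = 3.99 × 9.01 × |1210 °C − 32.3 °C| / 0.0871 = 4.86×10^5 W

Q = 486 kW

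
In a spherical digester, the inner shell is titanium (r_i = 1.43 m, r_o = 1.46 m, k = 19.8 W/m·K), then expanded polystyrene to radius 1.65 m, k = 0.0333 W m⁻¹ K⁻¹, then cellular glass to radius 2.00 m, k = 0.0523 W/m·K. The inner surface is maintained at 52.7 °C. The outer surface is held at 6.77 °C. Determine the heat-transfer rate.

Q = 131 W

Series thermal resistances, inner to outer:
  R_titanium = (1/1.43 − 1/1.46)/(4πk) = 0.01437/(4π·19.8) = 5.775×10^-5 K/W
  R_expanded polystyrene = (1/1.46 − 1/1.65)/(4πk) = 0.07887/(4π·0.0333) = 0.1885 K/W
  R_cellular glass = (1/1.65 − 1/2.00)/(4πk) = 0.1061/(4π·0.0523) = 0.1614 K/W
ΣR = 5.775×10^-5 + 0.1885 + 0.1614 = 0.3500 K/W
Q = ΔT/ΣR = (52.7 °C − 6.77 °C)/0.3500 = 131 W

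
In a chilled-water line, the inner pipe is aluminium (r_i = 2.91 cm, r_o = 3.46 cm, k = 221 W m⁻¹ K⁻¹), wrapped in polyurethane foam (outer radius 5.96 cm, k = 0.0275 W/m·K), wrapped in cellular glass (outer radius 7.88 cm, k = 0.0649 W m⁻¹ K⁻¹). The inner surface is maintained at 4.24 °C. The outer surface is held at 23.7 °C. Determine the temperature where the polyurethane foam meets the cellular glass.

Treat each layer as a resistance in series:
  R'_aluminium = ln(0.0346/0.0291)/(2πk) = 0.1731/(2π·221) = 1.247×10^-4 m·K/W
  R'_polyurethane foam = ln(0.0596/0.0346)/(2πk) = 0.5438/(2π·0.0275) = 3.147 m·K/W
  R'_cellular glass = ln(0.0788/0.0596)/(2πk) = 0.2793/(2π·0.0649) = 0.6848 m·K/W
ΣR = 1.247×10^-4 + 3.147 + 0.6848 = 3.832 m·K/W
Q' = ΔT/ΣR = (4.24 °C − 23.7 °C)/3.832 = -5.078 W/m
From the inner boundary to the polyurethane foam/cellular glass interface, ΣR_partial = 3.147 m·K/W.
T_interface = T_in − Q'·ΣR_partial = 4.24 °C − (-5.078)(3.147) = 20.2 °C

T = 20.2 °C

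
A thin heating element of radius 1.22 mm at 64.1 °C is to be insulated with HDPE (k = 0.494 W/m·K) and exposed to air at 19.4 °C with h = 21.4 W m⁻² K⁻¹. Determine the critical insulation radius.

For a cylinder, r_cr = k_ins/h = 0.494/21.4 = 0.0231 m = 2.31 cm

r_cr = 2.31 cm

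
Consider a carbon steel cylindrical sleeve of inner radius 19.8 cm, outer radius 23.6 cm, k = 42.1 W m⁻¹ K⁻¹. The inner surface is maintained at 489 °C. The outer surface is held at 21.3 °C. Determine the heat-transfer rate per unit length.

Q' = 2πk·ΔT/ln(r₂/r₁) = 2π × 42.1 × 467.7 / ln(0.236/0.198) = 7.05×10^5 W/m

Q' = 705 kW/m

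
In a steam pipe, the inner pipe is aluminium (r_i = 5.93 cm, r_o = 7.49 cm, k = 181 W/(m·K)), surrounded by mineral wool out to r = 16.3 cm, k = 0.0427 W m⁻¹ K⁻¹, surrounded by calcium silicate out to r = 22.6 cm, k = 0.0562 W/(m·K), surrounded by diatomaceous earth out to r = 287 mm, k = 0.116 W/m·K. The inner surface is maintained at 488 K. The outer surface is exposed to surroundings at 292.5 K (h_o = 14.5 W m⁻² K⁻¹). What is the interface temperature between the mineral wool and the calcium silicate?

Treat each layer as a resistance in series:
  R'_aluminium = ln(0.0749/0.0593)/(2πk) = 0.2335/(2π·181) = 2.054×10^-4 m·K/W
  R'_mineral wool = ln(0.163/0.0749)/(2πk) = 0.7776/(2π·0.0427) = 2.898 m·K/W
  R'_calcium silicate = ln(0.226/0.163)/(2πk) = 0.3268/(2π·0.0562) = 0.9254 m·K/W
  R'_diatomaceous earth = ln(0.287/0.226)/(2πk) = 0.2389/(2π·0.116) = 0.3278 m·K/W
  R'_conv,out = 1/(2πr h) = 1/(2π·0.287·14.5) = 0.03824 m·K/W
ΣR = 2.054×10^-4 + 2.898 + 0.9254 + 0.3278 + 0.03824 = 4.190 m·K/W
Q' = ΔT/ΣR = (488 K − 292.5 K)/4.190 = 46.66 W/m
From the inner boundary to the mineral wool/calcium silicate interface, ΣR_partial = 2.898 m·K/W.
T_interface = T_in − Q'·ΣR_partial = 488 K − (46.66)(2.898) = 352.8 K

T = 352.8 K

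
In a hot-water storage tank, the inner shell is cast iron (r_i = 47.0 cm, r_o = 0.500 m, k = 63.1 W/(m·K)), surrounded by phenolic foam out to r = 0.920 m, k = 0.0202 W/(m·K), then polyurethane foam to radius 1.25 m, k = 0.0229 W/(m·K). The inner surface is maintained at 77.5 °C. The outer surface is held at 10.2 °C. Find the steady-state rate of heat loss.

Q = 14.6 W

Treat each layer as a resistance in series:
  R_cast iron = (1/0.470 − 1/0.500)/(4πk) = 0.1277/(4π·63.1) = 1.610×10^-4 K/W
  R_phenolic foam = (1/0.500 − 1/0.920)/(4πk) = 0.9130/(4π·0.0202) = 3.597 K/W
  R_polyurethane foam = (1/0.920 − 1/1.25)/(4πk) = 0.2870/(4π·0.0229) = 0.9972 K/W
ΣR = 1.610×10^-4 + 3.597 + 0.9972 = 4.594 K/W
Q = ΔT/ΣR = (77.5 °C − 10.2 °C)/4.594 = 14.6 W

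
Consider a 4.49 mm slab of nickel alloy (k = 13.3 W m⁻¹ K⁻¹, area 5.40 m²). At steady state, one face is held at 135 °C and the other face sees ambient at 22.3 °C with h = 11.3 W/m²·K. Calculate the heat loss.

Treat each layer as a resistance in series:
  R_nickel alloy = L/(kA) = 0.00449/(13.3·5.40) = 6.252×10^-5 K/W
  R_conv,out = 1/(hA) = 1/(11.3·5.40) = 0.01639 K/W
ΣR = 6.252×10^-5 + 0.01639 = 0.01645 K/W
Q = ΔT/ΣR = (135 °C − 22.3 °C)/0.01645 = 6850 W

Q = 6850 W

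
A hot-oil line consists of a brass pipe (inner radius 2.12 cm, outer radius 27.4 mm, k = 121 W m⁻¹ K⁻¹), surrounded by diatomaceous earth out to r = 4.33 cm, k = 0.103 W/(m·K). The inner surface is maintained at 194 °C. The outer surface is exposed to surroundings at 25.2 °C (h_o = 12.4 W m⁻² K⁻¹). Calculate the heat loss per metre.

Q' = 168 W/m

Series thermal resistances, inner to outer:
  R'_brass = ln(0.0274/0.0212)/(2πk) = 0.2565/(2π·121) = 3.374×10^-4 m·K/W
  R'_diatomaceous earth = ln(0.0433/0.0274)/(2πk) = 0.4576/(2π·0.103) = 0.7071 m·K/W
  R'_conv,out = 1/(2πr h) = 1/(2π·0.0433·12.4) = 0.2964 m·K/W
ΣR = 3.374×10^-4 + 0.7071 + 0.2964 = 1.004 m·K/W
Q' = ΔT/ΣR = (194 °C − 25.2 °C)/1.004 = 168 W/m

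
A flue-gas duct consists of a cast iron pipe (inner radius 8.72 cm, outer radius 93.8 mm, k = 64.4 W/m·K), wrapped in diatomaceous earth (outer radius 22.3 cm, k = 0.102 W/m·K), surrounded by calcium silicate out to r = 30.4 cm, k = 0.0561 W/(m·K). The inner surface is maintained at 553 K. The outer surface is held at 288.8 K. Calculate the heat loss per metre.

Treat each layer as a resistance in series:
  R'_cast iron = ln(0.0938/0.0872)/(2πk) = 0.07296/(2π·64.4) = 1.803×10^-4 m·K/W
  R'_diatomaceous earth = ln(0.223/0.0938)/(2πk) = 0.8660/(2π·0.102) = 1.351 m·K/W
  R'_calcium silicate = ln(0.304/0.223)/(2πk) = 0.3099/(2π·0.0561) = 0.8791 m·K/W
ΣR = 1.803×10^-4 + 1.351 + 0.8791 = 2.230 m·K/W
Q' = ΔT/ΣR = (553 K − 288.8 K)/2.230 = 118 W/m

Q' = 118 W/m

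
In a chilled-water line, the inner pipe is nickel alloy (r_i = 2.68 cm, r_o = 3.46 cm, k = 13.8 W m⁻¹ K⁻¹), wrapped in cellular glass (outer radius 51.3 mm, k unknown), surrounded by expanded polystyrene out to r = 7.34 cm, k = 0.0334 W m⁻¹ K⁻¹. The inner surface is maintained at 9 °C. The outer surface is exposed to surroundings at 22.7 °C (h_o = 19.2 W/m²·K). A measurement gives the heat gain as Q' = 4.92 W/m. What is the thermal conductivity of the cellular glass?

ΣR = ΔT/Q' = |9 − 22.7|/4.92 = 2.785 m·K/W
Known resistances:
  R'_nickel alloy = ln(0.0346/0.0268)/(2πk) = 0.2555/(2π·13.8) = 0.002946 m·K/W
  R'_expanded polystyrene = ln(0.0734/0.0513)/(2πk) = 0.3582/(2π·0.0334) = 1.707 m·K/W
  R'_conv,out = 1/(2πr h) = 1/(2π·0.0734·19.2) = 0.1129 m·K/W
R_cellular glass = ΣR − ΣR_known = 2.785 − 1.823 = 0.9620 m·K/W
ln(r₂/r₁)/(2πk) = 0.9620 ⇒ k = 0.3938/(2π·0.9620) = 0.0652 W/m·K

k = 0.0652 W/m·K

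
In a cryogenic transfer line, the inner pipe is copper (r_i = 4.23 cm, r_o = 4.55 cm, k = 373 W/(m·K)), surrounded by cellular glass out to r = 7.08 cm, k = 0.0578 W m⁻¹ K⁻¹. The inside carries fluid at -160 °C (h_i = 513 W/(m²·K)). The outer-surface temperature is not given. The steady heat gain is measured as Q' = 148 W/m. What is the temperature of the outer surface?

Sum the resistances:
  R'_conv,in = 1/(2πr h) = 1/(2π·0.0423·513) = 0.007334 m·K/W
  R'_copper = ln(0.0455/0.0423)/(2πk) = 0.07293/(2π·373) = 3.112×10^-5 m·K/W
  R'_cellular glass = ln(0.0708/0.0455)/(2πk) = 0.4421/(2π·0.0578) = 1.217 m·K/W
ΣR = 1.225 m·K/W
ΔT = Q'·ΣR = 148 × 1.225 = 181.3 K
Heat flows inward, so T_out = T_in + ΔT = -160 + 181.3 = 21.3 °C

T_out = 21.3 °C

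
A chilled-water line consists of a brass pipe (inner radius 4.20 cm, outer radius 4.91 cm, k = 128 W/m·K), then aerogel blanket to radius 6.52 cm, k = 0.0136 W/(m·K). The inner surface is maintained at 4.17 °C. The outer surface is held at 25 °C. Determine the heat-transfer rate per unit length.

Resistance network (inner→outer):
  R'_brass = ln(0.0491/0.0420)/(2πk) = 0.1562/(2π·128) = 1.942×10^-4 m·K/W
  R'_aerogel blanket = ln(0.0652/0.0491)/(2πk) = 0.2836/(2π·0.0136) = 3.319 m·K/W
ΣR = 1.942×10^-4 + 3.319 = 3.319 m·K/W
Q' = ΔT/ΣR = (4.17 °C − 25 °C)/3.319 = -6.28 W/m
(Negative Q' ⇒ heat flows inward; heat gain = 6.28 W/m.)

Q' = 6.28 W/m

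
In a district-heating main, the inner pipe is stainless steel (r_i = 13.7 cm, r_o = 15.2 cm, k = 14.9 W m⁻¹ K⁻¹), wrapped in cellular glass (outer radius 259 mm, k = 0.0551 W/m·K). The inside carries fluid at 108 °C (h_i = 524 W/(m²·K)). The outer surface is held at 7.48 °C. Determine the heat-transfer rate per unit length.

Q' = 65.2 W/m

Series thermal resistances, inner to outer:
  R'_conv,in = 1/(2πr h) = 1/(2π·0.137·524) = 0.002217 m·K/W
  R'_stainless steel = ln(0.152/0.137)/(2πk) = 0.1039/(2π·14.9) = 0.001110 m·K/W
  R'_cellular glass = ln(0.259/0.152)/(2πk) = 0.5329/(2π·0.0551) = 1.539 m·K/W
ΣR = 0.002217 + 0.001110 + 1.539 = 1.542 m·K/W
Q' = ΔT/ΣR = (108 °C − 7.48 °C)/1.542 = 65.2 W/m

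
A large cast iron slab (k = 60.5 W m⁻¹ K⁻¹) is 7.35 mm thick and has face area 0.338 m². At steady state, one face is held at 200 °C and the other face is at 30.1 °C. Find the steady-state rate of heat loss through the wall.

Q = kA·ΔT/L = 60.5 × 0.338 × |200 °C − 30.1 °C| / 0.00735 = 4.73×10^5 W

Q = 473 kW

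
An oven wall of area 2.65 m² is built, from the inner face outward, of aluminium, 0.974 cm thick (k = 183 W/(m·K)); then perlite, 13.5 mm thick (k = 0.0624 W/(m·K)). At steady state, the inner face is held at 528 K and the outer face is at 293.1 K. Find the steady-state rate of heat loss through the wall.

Resistance network (inner→outer):
  R_aluminium = L/(kA) = 0.00974/(183·2.65) = 2.008×10^-5 K/W
  R_perlite = L/(kA) = 0.0135/(0.0624·2.65) = 0.08164 K/W
ΣR = 2.008×10^-5 + 0.08164 = 0.08166 K/W
Q = ΔT/ΣR = (528 K − 293.1 K)/0.08166 = 2880 W

Q = 2.88 kW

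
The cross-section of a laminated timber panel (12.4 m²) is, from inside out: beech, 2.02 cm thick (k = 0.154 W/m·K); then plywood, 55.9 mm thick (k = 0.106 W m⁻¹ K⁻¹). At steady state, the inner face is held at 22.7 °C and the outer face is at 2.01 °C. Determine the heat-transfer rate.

Treat each layer as a resistance in series:
  R_beech = L/(kA) = 0.0202/(0.154·12.4) = 0.01058 K/W
  R_plywood = L/(kA) = 0.0559/(0.106·12.4) = 0.04253 K/W
ΣR = 0.01058 + 0.04253 = 0.05311 K/W
Q = ΔT/ΣR = (22.7 °C − 2.01 °C)/0.05311 = 390 W

Q = 390 W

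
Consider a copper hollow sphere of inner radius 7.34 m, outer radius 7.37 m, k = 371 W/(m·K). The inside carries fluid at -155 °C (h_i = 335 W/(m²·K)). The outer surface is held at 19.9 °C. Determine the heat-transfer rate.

Q = 3.86×10^7 W

Series thermal resistances, inner to outer:
  R_conv,in = 1/(4πr²h) = 1/(4π·7.34²·335) = 4.409×10^-6 K/W
  R_copper = (1/7.34 − 1/7.37)/(4πk) = 5.546×10^-4/(4π·371) = 1.190×10^-7 K/W
ΣR = 4.409×10^-6 + 1.190×10^-7 = 4.528×10^-6 K/W
Q = ΔT/ΣR = (-155 °C − 19.9 °C)/4.528×10^-6 = -3.86×10^7 W
(Negative Q ⇒ heat flows inward; heat gain = 3.86×10^7 W.)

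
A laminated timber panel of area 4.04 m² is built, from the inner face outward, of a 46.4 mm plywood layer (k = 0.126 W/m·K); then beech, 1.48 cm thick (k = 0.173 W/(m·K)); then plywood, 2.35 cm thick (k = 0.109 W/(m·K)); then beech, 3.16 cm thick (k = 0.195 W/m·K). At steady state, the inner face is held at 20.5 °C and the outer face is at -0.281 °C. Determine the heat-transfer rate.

Q = 101 W

Series thermal resistances, inner to outer:
  R_plywood = L/(kA) = 0.0464/(0.126·4.04) = 0.09115 K/W
  R_beech = L/(kA) = 0.0148/(0.173·4.04) = 0.02118 K/W
  R_plywood = L/(kA) = 0.0235/(0.109·4.04) = 0.05337 K/W
  R_beech = L/(kA) = 0.0316/(0.195·4.04) = 0.04011 K/W
ΣR = 0.09115 + 0.02118 + 0.05337 + 0.04011 = 0.2058 K/W
Q = ΔT/ΣR = (20.5 °C − -0.281 °C)/0.2058 = 101 W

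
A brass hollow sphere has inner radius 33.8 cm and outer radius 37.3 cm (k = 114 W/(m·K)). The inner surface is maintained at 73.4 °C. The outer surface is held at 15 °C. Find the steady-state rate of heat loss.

Q = 4πk·ΔT/(1/r₁ − 1/r₂) = 4π × 114 × 58.4 / (1/0.338 − 1/0.373) = 3.01×10^5 W

Q = 301 kW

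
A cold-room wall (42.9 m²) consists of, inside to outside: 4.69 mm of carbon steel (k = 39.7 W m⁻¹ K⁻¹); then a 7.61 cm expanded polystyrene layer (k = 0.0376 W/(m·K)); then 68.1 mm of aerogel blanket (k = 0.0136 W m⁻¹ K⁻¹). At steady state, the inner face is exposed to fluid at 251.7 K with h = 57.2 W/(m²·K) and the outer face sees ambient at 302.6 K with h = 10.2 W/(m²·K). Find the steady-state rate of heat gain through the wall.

Series thermal resistances, inner to outer:
  R_conv,in = 1/(hA) = 1/(57.2·42.9) = 4.075×10^-4 K/W
  R_carbon steel = L/(kA) = 0.00469/(39.7·42.9) = 2.754×10^-6 K/W
  R_expanded polystyrene = L/(kA) = 0.0761/(0.0376·42.9) = 0.04718 K/W
  R_aerogel blanket = L/(kA) = 0.0681/(0.0136·42.9) = 0.1167 K/W
  R_conv,out = 1/(hA) = 1/(10.2·42.9) = 0.002285 K/W
ΣR = 4.075×10^-4 + 2.754×10^-6 + 0.04718 + 0.1167 + 0.002285 = 0.1666 K/W
Q = ΔT/ΣR = (251.7 K − 302.6 K)/0.1666 = -306 W
(Negative Q ⇒ heat flows inward; heat gain = 306 W.)

Q = 306 W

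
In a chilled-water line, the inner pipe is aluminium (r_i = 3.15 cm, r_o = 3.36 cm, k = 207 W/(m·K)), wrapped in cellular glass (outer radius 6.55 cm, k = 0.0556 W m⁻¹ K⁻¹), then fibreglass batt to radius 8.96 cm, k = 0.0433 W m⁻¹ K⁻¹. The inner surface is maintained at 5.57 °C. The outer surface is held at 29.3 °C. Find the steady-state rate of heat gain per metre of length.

Resistance network (inner→outer):
  R'_aluminium = ln(0.0336/0.0315)/(2πk) = 0.06454/(2π·207) = 4.962×10^-5 m·K/W
  R'_cellular glass = ln(0.0655/0.0336)/(2πk) = 0.6675/(2π·0.0556) = 1.911 m·K/W
  R'_fibreglass batt = ln(0.0896/0.0655)/(2πk) = 0.3133/(2π·0.0433) = 1.152 m·K/W
ΣR = 4.962×10^-5 + 1.911 + 1.152 = 3.063 m·K/W
Q' = ΔT/ΣR = (5.57 °C − 29.3 °C)/3.063 = -7.75 W/m
(Negative Q' ⇒ heat flows inward; heat gain = 7.75 W/m.)

Q' = 7.75 W/m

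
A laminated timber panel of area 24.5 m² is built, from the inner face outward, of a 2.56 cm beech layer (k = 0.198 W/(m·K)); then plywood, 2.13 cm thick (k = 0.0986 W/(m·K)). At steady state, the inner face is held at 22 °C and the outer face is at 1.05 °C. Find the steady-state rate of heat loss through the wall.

Series thermal resistances, inner to outer:
  R_beech = L/(kA) = 0.0256/(0.198·24.5) = 0.005277 K/W
  R_plywood = L/(kA) = 0.0213/(0.0986·24.5) = 0.008817 K/W
ΣR = 0.005277 + 0.008817 = 0.01409 K/W
Q = ΔT/ΣR = (22 °C − 1.05 °C)/0.01409 = 1490 W

Q = 1490 W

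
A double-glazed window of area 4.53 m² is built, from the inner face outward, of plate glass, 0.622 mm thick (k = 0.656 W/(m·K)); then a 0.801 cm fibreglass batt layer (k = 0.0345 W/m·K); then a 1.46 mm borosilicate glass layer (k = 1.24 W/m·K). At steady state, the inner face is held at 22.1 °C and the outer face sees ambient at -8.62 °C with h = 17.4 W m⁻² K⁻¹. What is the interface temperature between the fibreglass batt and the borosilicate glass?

Treat each layer as a resistance in series:
  R_plate glass = L/(kA) = 6.22×10^-4/(0.656·4.53) = 2.093×10^-4 K/W
  R_fibreglass batt = L/(kA) = 0.00801/(0.0345·4.53) = 0.05125 K/W
  R_borosilicate glass = L/(kA) = 0.00146/(1.24·4.53) = 2.599×10^-4 K/W
  R_conv,out = 1/(hA) = 1/(17.4·4.53) = 0.01269 K/W
ΣR = 2.093×10^-4 + 0.05125 + 2.599×10^-4 + 0.01269 = 0.06441 K/W
Q = ΔT/ΣR = (22.1 °C − -8.62 °C)/0.06441 = 476.9 W
From the inner boundary to the fibreglass batt/borosilicate glass interface, ΣR_partial = 0.05146 K/W.
T_interface = T_in − Q·ΣR_partial = 22.1 °C − (476.9)(0.05146) = -2.44 °C

T = -2.44 °C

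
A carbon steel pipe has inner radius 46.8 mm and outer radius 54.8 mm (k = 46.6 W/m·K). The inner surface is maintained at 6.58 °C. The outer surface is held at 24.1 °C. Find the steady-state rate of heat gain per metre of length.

Q' = 2πk·ΔT/ln(r₂/r₁) = 2π × 46.6 × 17.52 / ln(0.0548/0.0468) = 32500 W/m

Q' = 32.5 kW/m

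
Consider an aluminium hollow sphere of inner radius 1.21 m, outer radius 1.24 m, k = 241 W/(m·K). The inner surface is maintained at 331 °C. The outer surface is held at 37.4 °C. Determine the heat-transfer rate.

Q = 4.45×10^7 W

Q = 4πk·ΔT/(1/r₁ − 1/r₂) = 4π × 241 × 293.6 / (1/1.21 − 1/1.24) = 4.45×10^7 W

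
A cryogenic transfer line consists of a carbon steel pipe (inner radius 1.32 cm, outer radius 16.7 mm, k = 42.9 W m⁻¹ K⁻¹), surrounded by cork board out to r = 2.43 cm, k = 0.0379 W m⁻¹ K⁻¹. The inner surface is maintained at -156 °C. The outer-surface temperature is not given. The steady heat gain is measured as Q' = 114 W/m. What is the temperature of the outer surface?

T_out = 23.7 °C

Series resistances:
  R'_carbon steel = ln(0.0167/0.0132)/(2πk) = 0.2352/(2π·42.9) = 8.725×10^-4 m·K/W
  R'_cork board = ln(0.0243/0.0167)/(2πk) = 0.3751/(2π·0.0379) = 1.575 m·K/W
ΣR = 1.576 m·K/W
ΔT = Q'·ΣR = 114 × 1.576 = 179.7 K
Heat flows inward, so T_out = T_in + ΔT = -156 + 179.7 = 23.7 °C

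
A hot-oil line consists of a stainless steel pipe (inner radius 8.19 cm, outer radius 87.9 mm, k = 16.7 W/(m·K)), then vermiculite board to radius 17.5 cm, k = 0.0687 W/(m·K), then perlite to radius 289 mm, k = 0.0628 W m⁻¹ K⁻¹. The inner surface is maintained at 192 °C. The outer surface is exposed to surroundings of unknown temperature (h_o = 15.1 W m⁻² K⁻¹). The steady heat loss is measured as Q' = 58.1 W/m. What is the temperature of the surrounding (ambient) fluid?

T_out = 23.3 °C

Series resistances:
  R'_stainless steel = ln(0.0879/0.0819)/(2πk) = 0.07070/(2π·16.7) = 6.738×10^-4 m·K/W
  R'_vermiculite board = ln(0.175/0.0879)/(2πk) = 0.6886/(2π·0.0687) = 1.595 m·K/W
  R'_perlite = ln(0.289/0.175)/(2πk) = 0.5016/(2π·0.0628) = 1.271 m·K/W
  R'_conv,out = 1/(2πr h) = 1/(2π·0.289·15.1) = 0.03647 m·K/W
ΣR = 2.904 m·K/W
ΔT = Q'·ΣR = 58.1 × 2.904 = 168.7 K
Heat flows outward, so T_out = T_in − ΔT = 192 − 168.7 = 23.3 °C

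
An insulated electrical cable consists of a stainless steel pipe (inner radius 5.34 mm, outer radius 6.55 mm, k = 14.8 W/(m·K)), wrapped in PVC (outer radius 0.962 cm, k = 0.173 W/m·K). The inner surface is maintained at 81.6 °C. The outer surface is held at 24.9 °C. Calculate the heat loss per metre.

Treat each layer as a resistance in series:
  R'_stainless steel = ln(0.00655/0.00534)/(2πk) = 0.2042/(2π·14.8) = 0.002196 m·K/W
  R'_PVC = ln(0.00962/0.00655)/(2πk) = 0.3844/(2π·0.173) = 0.3536 m·K/W
ΣR = 0.002196 + 0.3536 = 0.3558 m·K/W
Q' = ΔT/ΣR = (81.6 °C − 24.9 °C)/0.3558 = 159 W/m

Q' = 159 W/m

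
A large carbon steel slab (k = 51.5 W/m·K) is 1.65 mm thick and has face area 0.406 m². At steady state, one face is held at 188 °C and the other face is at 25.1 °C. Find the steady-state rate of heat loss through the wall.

Q = kA·ΔT/L = 51.5 × 0.406 × |188 °C − 25.1 °C| / 0.00165 = 2.06×10^6 W

Q = 2060 kW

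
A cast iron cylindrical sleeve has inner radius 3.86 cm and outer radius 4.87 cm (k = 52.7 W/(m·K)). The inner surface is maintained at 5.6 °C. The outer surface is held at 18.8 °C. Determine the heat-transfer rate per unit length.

Q' = 2πk·ΔT/ln(r₂/r₁) = 2π × 52.7 × 13.2 / ln(0.0487/0.0386) = 18800 W/m

Q' = 18.8 kW/m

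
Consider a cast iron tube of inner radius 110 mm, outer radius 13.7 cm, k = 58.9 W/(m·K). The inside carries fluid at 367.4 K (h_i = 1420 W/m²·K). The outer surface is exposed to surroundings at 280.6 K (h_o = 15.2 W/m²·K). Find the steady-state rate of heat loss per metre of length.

Q' = 1110 W/m

Treat each layer as a resistance in series:
  R'_conv,in = 1/(2πr h) = 1/(2π·0.110·1420) = 0.001019 m·K/W
  R'_cast iron = ln(0.137/0.110)/(2πk) = 0.2195/(2π·58.9) = 5.931×10^-4 m·K/W
  R'_conv,out = 1/(2πr h) = 1/(2π·0.137·15.2) = 0.07643 m·K/W
ΣR = 0.001019 + 5.931×10^-4 + 0.07643 = 0.07804 m·K/W
Q' = ΔT/ΣR = (367.4 K − 280.6 K)/0.07804 = 1110 W/m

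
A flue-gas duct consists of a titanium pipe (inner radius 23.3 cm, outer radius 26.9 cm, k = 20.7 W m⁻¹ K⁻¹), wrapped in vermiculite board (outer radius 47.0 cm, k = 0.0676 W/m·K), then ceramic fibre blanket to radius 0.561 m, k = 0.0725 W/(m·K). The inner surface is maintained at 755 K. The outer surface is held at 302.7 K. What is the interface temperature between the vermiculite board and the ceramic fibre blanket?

Resistance network (inner→outer):
  R'_titanium = ln(0.269/0.233)/(2πk) = 0.1437/(2π·20.7) = 0.001105 m·K/W
  R'_vermiculite board = ln(0.470/0.269)/(2πk) = 0.5580/(2π·0.0676) = 1.314 m·K/W
  R'_ceramic fibre blanket = ln(0.561/0.470)/(2πk) = 0.1770/(2π·0.0725) = 0.3885 m·K/W
ΣR = 0.001105 + 1.314 + 0.3885 = 1.704 m·K/W
Q' = ΔT/ΣR = (755 K − 302.7 K)/1.704 = 265.4 W/m
From the inner boundary to the vermiculite board/ceramic fibre blanket interface, ΣR_partial = 1.315 m·K/W.
T_interface = T_in − Q'·ΣR_partial = 755 K − (265.4)(1.315) = 406 K

T = 406 K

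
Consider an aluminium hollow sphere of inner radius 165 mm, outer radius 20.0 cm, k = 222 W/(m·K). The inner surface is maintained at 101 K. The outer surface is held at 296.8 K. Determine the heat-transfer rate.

Q = 5.15×10^5 W

Q = 4πk·ΔT/(1/r₁ − 1/r₂) = 4π × 222 × 195.8 / (1/0.165 − 1/0.200) = 5.15×10^5 W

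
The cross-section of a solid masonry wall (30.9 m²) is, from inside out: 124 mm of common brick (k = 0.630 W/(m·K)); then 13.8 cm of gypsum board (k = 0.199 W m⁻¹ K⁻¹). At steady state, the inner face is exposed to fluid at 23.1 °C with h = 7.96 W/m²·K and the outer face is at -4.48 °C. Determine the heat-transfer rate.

Resistance network (inner→outer):
  R_conv,in = 1/(hA) = 1/(7.96·30.9) = 0.004066 K/W
  R_common brick = L/(kA) = 0.124/(0.630·30.9) = 0.006370 K/W
  R_gypsum board = L/(kA) = 0.138/(0.199·30.9) = 0.02244 K/W
ΣR = 0.004066 + 0.006370 + 0.02244 = 0.03288 K/W
Q = ΔT/ΣR = (23.1 °C − -4.48 °C)/0.03288 = 839 W

Q = 839 W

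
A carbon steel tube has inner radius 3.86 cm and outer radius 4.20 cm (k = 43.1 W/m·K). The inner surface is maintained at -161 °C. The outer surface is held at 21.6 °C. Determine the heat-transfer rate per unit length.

Q' = 2πk·ΔT/ln(r₂/r₁) = 2π × 43.1 × 182.6 / ln(0.0420/0.0386) = 5.86×10^5 W/m

Q' = 5.86×10^5 W/m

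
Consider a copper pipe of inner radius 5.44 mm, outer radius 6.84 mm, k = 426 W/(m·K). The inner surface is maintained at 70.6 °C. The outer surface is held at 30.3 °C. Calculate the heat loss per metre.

Q' = 2πk·ΔT/ln(r₂/r₁) = 2π × 426 × 40.3 / ln(0.00684/0.00544) = 4.71×10^5 W/m

Q' = 471 kW/m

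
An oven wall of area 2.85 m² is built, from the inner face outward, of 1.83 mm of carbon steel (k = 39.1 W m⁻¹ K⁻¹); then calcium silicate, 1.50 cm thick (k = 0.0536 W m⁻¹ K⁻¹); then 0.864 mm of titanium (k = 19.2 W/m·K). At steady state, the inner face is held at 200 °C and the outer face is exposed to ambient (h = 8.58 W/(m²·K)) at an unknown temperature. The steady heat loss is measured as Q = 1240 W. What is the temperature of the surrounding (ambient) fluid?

Series resistances:
  R_carbon steel = L/(kA) = 0.00183/(39.1·2.85) = 1.642×10^-5 K/W
  R_calcium silicate = L/(kA) = 0.0150/(0.0536·2.85) = 0.09819 K/W
  R_titanium = L/(kA) = 8.64×10^-4/(19.2·2.85) = 1.579×10^-5 K/W
  R_conv,out = 1/(hA) = 1/(8.58·2.85) = 0.04089 K/W
ΣR = 0.1391 K/W
ΔT = Q·ΣR = 1240 × 0.1391 = 172.5 K
Heat flows outward, so T_out = T_in − ΔT = 200 − 172.5 = 27.5 °C

T_out = 27.5 °C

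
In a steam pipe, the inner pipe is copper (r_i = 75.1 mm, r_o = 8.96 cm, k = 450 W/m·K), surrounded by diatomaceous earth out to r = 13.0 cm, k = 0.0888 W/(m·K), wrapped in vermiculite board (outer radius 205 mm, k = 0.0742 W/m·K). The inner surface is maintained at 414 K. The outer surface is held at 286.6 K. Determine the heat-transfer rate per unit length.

Q' = 77.5 W/m

Series thermal resistances, inner to outer:
  R'_copper = ln(0.0896/0.0751)/(2πk) = 0.1765/(2π·450) = 6.244×10^-5 m·K/W
  R'_diatomaceous earth = ln(0.130/0.0896)/(2πk) = 0.3722/(2π·0.0888) = 0.6671 m·K/W
  R'_vermiculite board = ln(0.205/0.130)/(2πk) = 0.4555/(2π·0.0742) = 0.9770 m·K/W
ΣR = 6.244×10^-5 + 0.6671 + 0.9770 = 1.644 m·K/W
Q' = ΔT/ΣR = (414 K − 286.6 K)/1.644 = 77.5 W/m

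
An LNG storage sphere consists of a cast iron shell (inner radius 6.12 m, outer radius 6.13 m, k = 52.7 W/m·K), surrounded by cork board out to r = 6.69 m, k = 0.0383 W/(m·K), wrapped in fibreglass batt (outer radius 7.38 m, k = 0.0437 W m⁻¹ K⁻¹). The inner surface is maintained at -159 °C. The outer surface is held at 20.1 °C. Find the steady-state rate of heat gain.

Series thermal resistances, inner to outer:
  R_cast iron = (1/6.12 − 1/6.13)/(4πk) = 2.666×10^-4/(4π·52.7) = 4.025×10^-7 K/W
  R_cork board = (1/6.13 − 1/6.69)/(4πk) = 0.01366/(4π·0.0383) = 0.02837 K/W
  R_fibreglass batt = (1/6.69 − 1/7.38)/(4πk) = 0.01398/(4π·0.0437) = 0.02545 K/W
ΣR = 4.025×10^-7 + 0.02837 + 0.02545 = 0.05382 K/W
Q = ΔT/ΣR = (-159 °C − 20.1 °C)/0.05382 = -3330 W
(Negative Q ⇒ heat flows inward; heat gain = 3330 W.)

Q = 3330 W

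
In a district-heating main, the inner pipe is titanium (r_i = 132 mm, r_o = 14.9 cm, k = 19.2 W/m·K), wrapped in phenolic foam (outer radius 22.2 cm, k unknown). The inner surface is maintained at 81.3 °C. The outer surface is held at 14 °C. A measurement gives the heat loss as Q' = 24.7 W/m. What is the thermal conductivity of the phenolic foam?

ΣR = ΔT/Q' = |81.3 − 14|/24.7 = 2.725 m·K/W
Known resistances:
  R'_titanium = ln(0.149/0.132)/(2πk) = 0.1211/(2π·19.2) = 0.001004 m·K/W
R_phenolic foam = ΣR − ΣR_known = 2.725 − 0.001004 = 2.724 m·K/W
ln(r₂/r₁)/(2πk) = 2.724 ⇒ k = 0.3987/(2π·2.724) = 0.0233 W/m·K

k = 0.0233 W/m·K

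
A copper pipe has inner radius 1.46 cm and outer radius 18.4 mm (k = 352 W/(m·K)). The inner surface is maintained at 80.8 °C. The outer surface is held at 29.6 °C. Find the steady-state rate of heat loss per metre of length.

Q' = 490 kW/m

Q' = 2πk·ΔT/ln(r₂/r₁) = 2π × 352 × 51.2 / ln(0.0184/0.0146) = 4.90×10^5 W/m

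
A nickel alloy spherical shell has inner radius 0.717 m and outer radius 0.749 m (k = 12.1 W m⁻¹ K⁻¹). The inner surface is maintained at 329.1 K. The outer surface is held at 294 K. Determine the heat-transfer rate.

Q = 4πk·ΔT/(1/r₁ − 1/r₂) = 4π × 12.1 × 35.1 / (1/0.717 − 1/0.749) = 89600 W

Q = 89.6 kW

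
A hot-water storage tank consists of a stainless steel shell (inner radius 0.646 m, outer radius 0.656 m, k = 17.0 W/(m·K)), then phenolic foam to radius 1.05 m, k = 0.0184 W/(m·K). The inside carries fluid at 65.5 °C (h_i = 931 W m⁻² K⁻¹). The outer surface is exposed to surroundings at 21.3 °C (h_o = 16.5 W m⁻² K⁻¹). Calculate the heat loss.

Q = 17.8 W

Resistance network (inner→outer):
  R_conv,in = 1/(4πr²h) = 1/(4π·0.646²·931) = 2.048×10^-4 K/W
  R_stainless steel = (1/0.646 − 1/0.656)/(4πk) = 0.02360/(4π·17.0) = 1.105×10^-4 K/W
  R_phenolic foam = (1/0.656 − 1/1.05)/(4πk) = 0.5720/(4π·0.0184) = 2.474 K/W
  R_conv,out = 1/(4πr²h) = 1/(4π·1.05²·16.5) = 0.004374 K/W
ΣR = 2.048×10^-4 + 1.105×10^-4 + 2.474 + 0.004374 = 2.479 K/W
Q = ΔT/ΣR = (65.5 °C − 21.3 °C)/2.479 = 17.8 W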